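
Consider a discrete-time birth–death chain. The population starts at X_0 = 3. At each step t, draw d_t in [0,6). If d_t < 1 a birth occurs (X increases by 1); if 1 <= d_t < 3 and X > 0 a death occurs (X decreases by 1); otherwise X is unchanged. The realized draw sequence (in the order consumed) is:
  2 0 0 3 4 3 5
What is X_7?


4

t=0: X=3, d=2 → death, X_1=2
t=1: X=2, d=0 → birth, X_2=3
t=2: X=3, d=0 → birth, X_3=4
t=3: X=4, d=3 → hold, X_4=4
t=4: X=4, d=4 → hold, X_5=4
t=5: X=4, d=3 → hold, X_6=4
t=6: X=4, d=5 → hold, X_7=4


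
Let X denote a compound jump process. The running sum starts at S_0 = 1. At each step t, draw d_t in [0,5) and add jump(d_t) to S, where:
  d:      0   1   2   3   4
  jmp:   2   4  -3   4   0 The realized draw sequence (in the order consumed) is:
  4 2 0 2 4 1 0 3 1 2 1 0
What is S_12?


14

t=0: S=1, d=4, jump=0, S_1=1
t=1: S=1, d=2, jump=-3, S_2=-2
t=2: S=-2, d=0, jump=2, S_3=0
t=3: S=0, d=2, jump=-3, S_4=-3
t=4: S=-3, d=4, jump=0, S_5=-3
t=5: S=-3, d=1, jump=4, S_6=1
t=6: S=1, d=0, jump=2, S_7=3
t=7: S=3, d=3, jump=4, S_8=7
t=8: S=7, d=1, jump=4, S_9=11
t=9: S=11, d=2, jump=-3, S_10=8
t=10: S=8, d=1, jump=4, S_11=12
t=11: S=12, d=0, jump=2, S_12=14


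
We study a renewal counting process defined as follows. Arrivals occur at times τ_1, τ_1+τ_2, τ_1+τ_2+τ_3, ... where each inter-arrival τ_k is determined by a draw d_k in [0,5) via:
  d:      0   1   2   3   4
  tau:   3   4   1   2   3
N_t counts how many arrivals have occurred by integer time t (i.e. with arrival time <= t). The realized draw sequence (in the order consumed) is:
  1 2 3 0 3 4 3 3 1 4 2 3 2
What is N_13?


draw d_1=1: τ_1=4, arrival time A_1=4
draw d_2=2: τ_2=1, arrival time A_2=5
draw d_3=3: τ_3=2, arrival time A_3=7
draw d_4=0: τ_4=3, arrival time A_4=10
draw d_5=3: τ_5=2, arrival time A_5=12
draw d_6=4: τ_6=3, arrival time A_6=15
draw d_7=3: τ_7=2, arrival time A_7=17
draw d_8=3: τ_8=2, arrival time A_8=19
draw d_9=1: τ_9=4, arrival time A_9=23
draw d_10=4: τ_10=3, arrival time A_10=26
draw d_11=2: τ_11=1, arrival time A_11=27
draw d_12=3: τ_12=2, arrival time A_12=29
draw d_13=2: τ_13=1, arrival time A_13=30
N_t over t=0..13: 0:0 1:0 2:0 3:0 4:1 5:2 6:2 7:3 8:3 9:3 10:4 11:4 12:5 13:5

5


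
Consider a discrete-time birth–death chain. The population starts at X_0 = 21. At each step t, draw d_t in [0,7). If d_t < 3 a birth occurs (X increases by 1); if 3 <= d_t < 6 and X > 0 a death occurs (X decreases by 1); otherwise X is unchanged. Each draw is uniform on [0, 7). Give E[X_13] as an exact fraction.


X can drop by at most 1 per step and X_0 = 21 > T = 13, so X_t >= 21 − t >= 8 > 0 for every t <= 13: the floor at 0 (the 'and X > 0' condition) never binds. Hence X_13 = X_0 + Σ_{t<13} Y_t with i.i.d. increments Y_t = y(d_t) ∈ {+1, −1, 0}.
Outcome values over d=0..6: [1, 1, 1, -1, -1, -1, 0]
Σy = 0, Σy² = 6, M = 7
μ = 0/7 = 0,  σ² = 6/7 − (0)² = 6/7
E[X_13] = 21 + 13·(0) = 21

21


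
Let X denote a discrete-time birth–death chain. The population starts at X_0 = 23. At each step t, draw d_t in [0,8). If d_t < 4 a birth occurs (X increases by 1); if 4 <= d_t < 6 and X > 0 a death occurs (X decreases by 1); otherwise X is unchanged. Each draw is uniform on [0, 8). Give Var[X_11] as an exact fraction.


X can drop by at most 1 per step and X_0 = 23 > T = 11, so X_t >= 23 − t >= 12 > 0 for every t <= 11: the floor at 0 (the 'and X > 0' condition) never binds. Hence X_11 = X_0 + Σ_{t<11} Y_t with i.i.d. increments Y_t = y(d_t) ∈ {+1, −1, 0}.
Outcome values over d=0..7: [1, 1, 1, 1, -1, -1, 0, 0]
Σy = 2, Σy² = 6, M = 8
μ = 2/8 = 1/4,  σ² = 6/8 − (1/4)² = 11/16
Independent increments: Var[X_11] = 11·σ² = 11·(11/16) = 121/16

121/16


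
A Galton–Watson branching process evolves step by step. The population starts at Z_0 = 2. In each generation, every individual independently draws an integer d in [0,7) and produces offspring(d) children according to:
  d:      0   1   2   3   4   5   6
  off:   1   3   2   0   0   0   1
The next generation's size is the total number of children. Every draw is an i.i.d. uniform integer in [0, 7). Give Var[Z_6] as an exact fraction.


96/7

Outcome values over d=0..6: [1, 3, 2, 0, 0, 0, 1]
Σy = 7, Σy² = 15, M = 7
μ = 7/7 = 1,  σ² = 15/7 − (1)² = 8/7
V_0 = 0, E_0 = 2
V_1 = 8/7·E_0 + (1)²·V_0 = 16/7;  E_1 = 2
V_2 = 8/7·E_1 + (1)²·V_1 = 32/7;  E_2 = 2
V_3 = 8/7·E_2 + (1)²·V_2 = 48/7;  E_3 = 2
V_4 = 8/7·E_3 + (1)²·V_3 = 64/7;  E_4 = 2
V_5 = 8/7·E_4 + (1)²·V_4 = 80/7;  E_5 = 2
V_6 = 8/7·E_5 + (1)²·V_5 = 96/7;  E_6 = 2


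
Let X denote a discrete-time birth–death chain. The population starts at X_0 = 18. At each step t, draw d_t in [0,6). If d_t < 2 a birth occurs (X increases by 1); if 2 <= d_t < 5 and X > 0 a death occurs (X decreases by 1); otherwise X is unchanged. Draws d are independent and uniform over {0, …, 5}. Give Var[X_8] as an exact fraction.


58/9

X can drop by at most 1 per step and X_0 = 18 > T = 8, so X_t >= 18 − t >= 10 > 0 for every t <= 8: the floor at 0 (the 'and X > 0' condition) never binds. Hence X_8 = X_0 + Σ_{t<8} Y_t with i.i.d. increments Y_t = y(d_t) ∈ {+1, −1, 0}.
Outcome values over d=0..5: [1, 1, -1, -1, -1, 0]
Σy = -1, Σy² = 5, M = 6
μ = -1/6 = -1/6,  σ² = 5/6 − (-1/6)² = 29/36
Independent increments: Var[X_8] = 8·σ² = 8·(29/36) = 58/9


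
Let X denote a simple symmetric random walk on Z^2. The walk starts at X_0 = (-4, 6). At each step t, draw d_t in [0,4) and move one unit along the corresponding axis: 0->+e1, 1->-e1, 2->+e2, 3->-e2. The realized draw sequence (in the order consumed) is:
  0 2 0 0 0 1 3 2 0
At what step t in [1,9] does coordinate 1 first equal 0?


t=0: X=(-4, 6), d=0 → +e1, X_1=(-3, 6)
t=1: X=(-3, 6), d=2 → +e2, X_2=(-3, 7)
t=2: X=(-3, 7), d=0 → +e1, X_3=(-2, 7)
t=3: X=(-2, 7), d=0 → +e1, X_4=(-1, 7)
t=4: X=(-1, 7), d=0 → +e1, X_5=(0, 7)
t=5: X=(0, 7), d=1 → -e1, X_6=(-1, 7)
t=6: X=(-1, 7), d=3 → -e2, X_7=(-1, 6)
t=7: X=(-1, 6), d=2 → +e2, X_8=(-1, 7)
t=8: X=(-1, 7), d=0 → +e1, X_9=(0, 7)

5


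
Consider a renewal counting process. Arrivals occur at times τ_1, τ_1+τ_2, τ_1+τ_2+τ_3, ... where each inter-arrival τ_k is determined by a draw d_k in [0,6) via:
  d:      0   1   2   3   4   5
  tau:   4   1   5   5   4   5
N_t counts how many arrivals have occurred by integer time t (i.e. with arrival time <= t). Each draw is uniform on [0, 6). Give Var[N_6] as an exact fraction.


Inter-arrival values over d=0..5: [4, 1, 5, 5, 4, 5]
Each d has probability 1/6, so the pmf of τ is: f(1) = 1/6, f(4) = 1/3, f(5) = 1/2
Let p_n(j) = P(N_n = j), with p_0 = [1]. Condition on τ_1: p_n(0) = P(τ > n), and for j >= 1, p_n(j) = Σ_{k<=n} f(k)·p_{n−k}(j−1)
p_1 = [5/6, 1/6]  (j = 0..1)
p_2 = [5/6, 5/36, 1/36]  (j = 0..2)
p_3 = [5/6, 5/36, 5/216, 1/216]  (j = 0..3)
p_4 = [1/2, 17/36, 5/216, 5/1296, 1/1296]  (j = 0..4)
p_5 = [0, 31/36, 29/216, 5/1296, 5/7776, 1/7776]  (j = 0..5)
p_6 = [0, 25/36, 59/216, 41/1296, 5/7776, 5/46656, 1/46656]  (j = 0..6)
E[N_6] = Σ j·p_6(j) = 62467/46656;  E[N_6²] = Σ j²·p_6(j) = 97301/46656
Var[N_6] = 97301/46656 − (62467/46656)² = 637549367/2176782336

637549367/2176782336


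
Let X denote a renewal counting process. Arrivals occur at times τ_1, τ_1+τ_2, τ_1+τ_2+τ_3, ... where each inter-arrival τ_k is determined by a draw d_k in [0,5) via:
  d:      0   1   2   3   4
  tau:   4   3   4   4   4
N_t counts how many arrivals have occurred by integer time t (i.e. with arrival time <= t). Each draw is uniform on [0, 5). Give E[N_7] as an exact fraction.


34/25

Inter-arrival values over d=0..4: [4, 3, 4, 4, 4]
Each d has probability 1/5, so the pmf of τ is: f(3) = 1/5, f(4) = 4/5
Renewal equation for m(n) = E[N_n]: condition on τ_1 = k (if k <= n, one arrival plus a fresh copy on the remaining n−k steps): m(n) = F(n) + Σ_{k<=n} f(k)·m(n−k), where F(n) = P(τ <= n) and m(0) = 0
m(1) = F(1) = 0
m(2) = F(2) = 0
m(3) = F(3) = 1/5
m(4) = F(4) = 1
m(5) = F(5) = 1
m(6) = F(6) + f(3)·m(3) = 1 + 1/5·1/5 = 26/25
m(7) = F(7) + f(3)·m(4) + f(4)·m(3) = 1 + 1/5·1 + 4/5·1/5 = 34/25
E[N_7] = m(7) = 34/25


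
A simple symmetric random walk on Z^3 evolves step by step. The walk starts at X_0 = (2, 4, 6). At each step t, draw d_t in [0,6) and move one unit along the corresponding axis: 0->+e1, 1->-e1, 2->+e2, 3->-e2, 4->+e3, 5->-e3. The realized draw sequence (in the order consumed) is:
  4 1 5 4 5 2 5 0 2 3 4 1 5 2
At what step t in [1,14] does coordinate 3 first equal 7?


t=0: X=(2, 4, 6), d=4 → +e3, X_1=(2, 4, 7)
t=1: X=(2, 4, 7), d=1 → -e1, X_2=(1, 4, 7)
t=2: X=(1, 4, 7), d=5 → -e3, X_3=(1, 4, 6)
t=3: X=(1, 4, 6), d=4 → +e3, X_4=(1, 4, 7)
t=4: X=(1, 4, 7), d=5 → -e3, X_5=(1, 4, 6)
t=5: X=(1, 4, 6), d=2 → +e2, X_6=(1, 5, 6)
t=6: X=(1, 5, 6), d=5 → -e3, X_7=(1, 5, 5)
t=7: X=(1, 5, 5), d=0 → +e1, X_8=(2, 5, 5)
t=8: X=(2, 5, 5), d=2 → +e2, X_9=(2, 6, 5)
t=9: X=(2, 6, 5), d=3 → -e2, X_10=(2, 5, 5)
t=10: X=(2, 5, 5), d=4 → +e3, X_11=(2, 5, 6)
t=11: X=(2, 5, 6), d=1 → -e1, X_12=(1, 5, 6)
t=12: X=(1, 5, 6), d=5 → -e3, X_13=(1, 5, 5)
t=13: X=(1, 5, 5), d=2 → +e2, X_14=(1, 6, 5)

1


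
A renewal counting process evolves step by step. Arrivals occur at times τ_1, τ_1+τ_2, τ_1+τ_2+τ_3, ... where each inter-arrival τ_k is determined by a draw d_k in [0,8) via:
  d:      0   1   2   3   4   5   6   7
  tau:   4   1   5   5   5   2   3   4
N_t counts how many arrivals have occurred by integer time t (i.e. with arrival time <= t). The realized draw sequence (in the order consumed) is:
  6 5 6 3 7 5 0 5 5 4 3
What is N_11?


draw d_1=6: τ_1=3, arrival time A_1=3
draw d_2=5: τ_2=2, arrival time A_2=5
draw d_3=6: τ_3=3, arrival time A_3=8
draw d_4=3: τ_4=5, arrival time A_4=13
draw d_5=7: τ_5=4, arrival time A_5=17
draw d_6=5: τ_6=2, arrival time A_6=19
draw d_7=0: τ_7=4, arrival time A_7=23
draw d_8=5: τ_8=2, arrival time A_8=25
draw d_9=5: τ_9=2, arrival time A_9=27
draw d_10=4: τ_10=5, arrival time A_10=32
draw d_11=3: τ_11=5, arrival time A_11=37
N_t over t=0..11: 0:0 1:0 2:0 3:1 4:1 5:2 6:2 7:2 8:3 9:3 10:3 11:3

3


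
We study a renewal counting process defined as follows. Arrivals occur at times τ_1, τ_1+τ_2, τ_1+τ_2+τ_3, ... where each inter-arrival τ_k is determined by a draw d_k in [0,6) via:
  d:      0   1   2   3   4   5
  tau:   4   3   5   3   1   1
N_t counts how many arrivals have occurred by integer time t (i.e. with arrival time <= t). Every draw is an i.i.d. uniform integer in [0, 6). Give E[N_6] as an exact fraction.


Inter-arrival values over d=0..5: [4, 3, 5, 3, 1, 1]
Each d has probability 1/6, so the pmf of τ is: f(1) = 1/3, f(3) = 1/3, f(4) = 1/6, f(5) = 1/6
Renewal equation for m(n) = E[N_n]: condition on τ_1 = k (if k <= n, one arrival plus a fresh copy on the remaining n−k steps): m(n) = F(n) + Σ_{k<=n} f(k)·m(n−k), where F(n) = P(τ <= n) and m(0) = 0
m(1) = F(1) = 1/3
m(2) = F(2) + f(1)·m(1) = 1/3 + 1/3·1/3 = 4/9
m(3) = F(3) + f(1)·m(2) = 2/3 + 1/3·4/9 = 22/27
m(4) = F(4) + f(1)·m(3) + f(3)·m(1) = 5/6 + 1/3·22/27 + 1/3·1/3 = 197/162
m(5) = F(5) + f(1)·m(4) + f(3)·m(2) + f(4)·m(1) = 1 + 1/3·197/162 + 1/3·4/9 + 1/6·1/3 = 391/243
m(6) = F(6) + f(1)·m(5) + f(3)·m(3) + f(4)·m(2) + f(5)·m(1) = 1 + 1/3·391/243 + 1/3·22/27 + 1/6·4/9 + 1/6·1/3 = 2825/1458
E[N_6] = m(6) = 2825/1458

2825/1458


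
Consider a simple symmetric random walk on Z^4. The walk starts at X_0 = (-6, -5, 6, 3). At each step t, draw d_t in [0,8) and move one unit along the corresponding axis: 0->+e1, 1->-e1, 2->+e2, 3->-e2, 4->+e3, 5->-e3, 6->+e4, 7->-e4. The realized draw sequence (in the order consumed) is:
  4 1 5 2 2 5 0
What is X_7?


(-6, -3, 5, 3)

t=0: X=(-6, -5, 6, 3), d=4 → +e3, X_1=(-6, -5, 7, 3)
t=1: X=(-6, -5, 7, 3), d=1 → -e1, X_2=(-7, -5, 7, 3)
t=2: X=(-7, -5, 7, 3), d=5 → -e3, X_3=(-7, -5, 6, 3)
t=3: X=(-7, -5, 6, 3), d=2 → +e2, X_4=(-7, -4, 6, 3)
t=4: X=(-7, -4, 6, 3), d=2 → +e2, X_5=(-7, -3, 6, 3)
t=5: X=(-7, -3, 6, 3), d=5 → -e3, X_6=(-7, -3, 5, 3)
t=6: X=(-7, -3, 5, 3), d=0 → +e1, X_7=(-6, -3, 5, 3)


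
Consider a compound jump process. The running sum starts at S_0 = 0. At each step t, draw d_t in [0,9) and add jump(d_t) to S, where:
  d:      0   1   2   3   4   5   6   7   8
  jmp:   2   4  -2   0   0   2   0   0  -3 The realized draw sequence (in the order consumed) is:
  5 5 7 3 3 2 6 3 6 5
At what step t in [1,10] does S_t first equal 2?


1

t=0: S=0, d=5, jump=2, S_1=2
t=1: S=2, d=5, jump=2, S_2=4
t=2: S=4, d=7, jump=0, S_3=4
t=3: S=4, d=3, jump=0, S_4=4
t=4: S=4, d=3, jump=0, S_5=4
t=5: S=4, d=2, jump=-2, S_6=2
t=6: S=2, d=6, jump=0, S_7=2
t=7: S=2, d=3, jump=0, S_8=2
t=8: S=2, d=6, jump=0, S_9=2
t=9: S=2, d=5, jump=2, S_10=4


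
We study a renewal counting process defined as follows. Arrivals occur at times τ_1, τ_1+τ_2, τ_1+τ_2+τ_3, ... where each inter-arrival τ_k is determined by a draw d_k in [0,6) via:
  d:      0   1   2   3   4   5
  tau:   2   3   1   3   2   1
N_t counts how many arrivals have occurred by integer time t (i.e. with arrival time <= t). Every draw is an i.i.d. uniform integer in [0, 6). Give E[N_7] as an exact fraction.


7285/2187

Inter-arrival values over d=0..5: [2, 3, 1, 3, 2, 1]
Each d has probability 1/6, so the pmf of τ is: f(1) = 1/3, f(2) = 1/3, f(3) = 1/3
Renewal equation for m(n) = E[N_n]: condition on τ_1 = k (if k <= n, one arrival plus a fresh copy on the remaining n−k steps): m(n) = F(n) + Σ_{k<=n} f(k)·m(n−k), where F(n) = P(τ <= n) and m(0) = 0
m(1) = F(1) = 1/3
m(2) = F(2) + f(1)·m(1) = 2/3 + 1/3·1/3 = 7/9
m(3) = F(3) + f(1)·m(2) + f(2)·m(1) = 1 + 1/3·7/9 + 1/3·1/3 = 37/27
m(4) = F(4) + f(1)·m(3) + f(2)·m(2) + f(3)·m(1) = 1 + 1/3·37/27 + 1/3·7/9 + 1/3·1/3 = 148/81
m(5) = F(5) + f(1)·m(4) + f(2)·m(3) + f(3)·m(2) = 1 + 1/3·148/81 + 1/3·37/27 + 1/3·7/9 = 565/243
m(6) = F(6) + f(1)·m(5) + f(2)·m(4) + f(3)·m(3) = 1 + 1/3·565/243 + 1/3·148/81 + 1/3·37/27 = 2071/729
m(7) = F(7) + f(1)·m(6) + f(2)·m(5) + f(3)·m(4) = 1 + 1/3·2071/729 + 1/3·565/243 + 1/3·148/81 = 7285/2187
E[N_7] = m(7) = 7285/2187


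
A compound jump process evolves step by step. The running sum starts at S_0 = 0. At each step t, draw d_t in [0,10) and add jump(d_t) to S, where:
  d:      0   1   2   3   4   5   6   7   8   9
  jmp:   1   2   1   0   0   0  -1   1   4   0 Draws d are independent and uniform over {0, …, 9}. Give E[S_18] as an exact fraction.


72/5

Outcome values over d=0..9: [1, 2, 1, 0, 0, 0, -1, 1, 4, 0]
Σy = 8, Σy² = 24, M = 10
μ = 8/10 = 4/5,  σ² = 24/10 − (4/5)² = 44/25
E[S_18] = 0 + 18·(4/5) = 72/5


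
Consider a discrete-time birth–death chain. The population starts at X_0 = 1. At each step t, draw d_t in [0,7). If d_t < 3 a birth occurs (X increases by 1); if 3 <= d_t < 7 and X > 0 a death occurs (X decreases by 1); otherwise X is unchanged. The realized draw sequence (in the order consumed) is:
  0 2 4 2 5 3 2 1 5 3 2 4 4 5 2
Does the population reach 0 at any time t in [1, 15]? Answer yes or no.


yes

t=0: X=1, d=0 → birth, X_1=2
t=1: X=2, d=2 → birth, X_2=3
t=2: X=3, d=4 → death, X_3=2
t=3: X=2, d=2 → birth, X_4=3
t=4: X=3, d=5 → death, X_5=2
t=5: X=2, d=3 → death, X_6=1
t=6: X=1, d=2 → birth, X_7=2
t=7: X=2, d=1 → birth, X_8=3
t=8: X=3, d=5 → death, X_9=2
t=9: X=2, d=3 → death, X_10=1
t=10: X=1, d=2 → birth, X_11=2
t=11: X=2, d=4 → death, X_12=1
t=12: X=1, d=4 → death, X_13=0
t=13: X=0, d=5 → hold, X_14=0
t=14: X=0, d=2 → birth, X_15=1


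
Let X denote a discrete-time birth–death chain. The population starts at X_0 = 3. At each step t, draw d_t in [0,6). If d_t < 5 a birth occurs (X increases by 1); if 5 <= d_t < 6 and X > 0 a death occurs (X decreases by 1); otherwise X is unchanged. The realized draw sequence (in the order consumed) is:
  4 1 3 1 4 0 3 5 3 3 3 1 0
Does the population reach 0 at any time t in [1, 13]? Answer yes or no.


t=0: X=3, d=4 → birth, X_1=4
t=1: X=4, d=1 → birth, X_2=5
t=2: X=5, d=3 → birth, X_3=6
t=3: X=6, d=1 → birth, X_4=7
t=4: X=7, d=4 → birth, X_5=8
t=5: X=8, d=0 → birth, X_6=9
t=6: X=9, d=3 → birth, X_7=10
t=7: X=10, d=5 → death, X_8=9
t=8: X=9, d=3 → birth, X_9=10
t=9: X=10, d=3 → birth, X_10=11
t=10: X=11, d=3 → birth, X_11=12
t=11: X=12, d=1 → birth, X_12=13
t=12: X=13, d=0 → birth, X_13=14

no


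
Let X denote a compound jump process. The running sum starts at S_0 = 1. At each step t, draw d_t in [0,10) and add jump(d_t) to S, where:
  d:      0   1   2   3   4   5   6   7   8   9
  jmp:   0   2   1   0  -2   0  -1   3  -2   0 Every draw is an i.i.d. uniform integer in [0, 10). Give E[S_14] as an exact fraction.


12/5

Outcome values over d=0..9: [0, 2, 1, 0, -2, 0, -1, 3, -2, 0]
Σy = 1, Σy² = 23, M = 10
μ = 1/10 = 1/10,  σ² = 23/10 − (1/10)² = 229/100
E[S_14] = 1 + 14·(1/10) = 12/5


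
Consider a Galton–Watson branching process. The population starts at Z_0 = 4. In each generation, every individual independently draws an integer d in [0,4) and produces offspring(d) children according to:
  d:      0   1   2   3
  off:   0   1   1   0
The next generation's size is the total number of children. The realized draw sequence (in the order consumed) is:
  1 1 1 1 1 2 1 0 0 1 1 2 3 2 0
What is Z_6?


0

gen 0: Z_0=4, draws=[1, 1, 1, 1], offspring=[1, 1, 1, 1], Z_1=4
gen 1: Z_1=4, draws=[1, 2, 1, 0], offspring=[1, 1, 1, 0], Z_2=3
gen 2: Z_2=3, draws=[0, 1, 1], offspring=[0, 1, 1], Z_3=2
gen 3: Z_3=2, draws=[2, 3], offspring=[1, 0], Z_4=1
gen 4: Z_4=1, draws=[2], offspring=[1], Z_5=1
gen 5: Z_5=1, draws=[0], offspring=[0], Z_6=0


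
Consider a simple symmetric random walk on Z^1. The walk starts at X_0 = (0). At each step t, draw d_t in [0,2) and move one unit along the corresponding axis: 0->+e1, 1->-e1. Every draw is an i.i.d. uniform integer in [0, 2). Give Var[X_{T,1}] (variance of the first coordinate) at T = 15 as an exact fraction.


15

Outcome values over d=0..1: [1, -1]
Σy = 0, Σy² = 2, M = 2
μ = 0/2 = 0,  σ² = 2/2 − (0)² = 1
Independent increments: Var[X_15] = 15·σ² = 15·(1) = 15


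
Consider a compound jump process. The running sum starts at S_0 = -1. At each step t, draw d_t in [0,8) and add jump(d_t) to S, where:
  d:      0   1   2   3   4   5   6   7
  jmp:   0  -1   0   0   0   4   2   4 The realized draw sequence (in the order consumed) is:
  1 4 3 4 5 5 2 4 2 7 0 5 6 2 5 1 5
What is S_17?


23

t=0: S=-1, d=1, jump=-1, S_1=-2
t=1: S=-2, d=4, jump=0, S_2=-2
t=2: S=-2, d=3, jump=0, S_3=-2
t=3: S=-2, d=4, jump=0, S_4=-2
t=4: S=-2, d=5, jump=4, S_5=2
t=5: S=2, d=5, jump=4, S_6=6
t=6: S=6, d=2, jump=0, S_7=6
t=7: S=6, d=4, jump=0, S_8=6
t=8: S=6, d=2, jump=0, S_9=6
t=9: S=6, d=7, jump=4, S_10=10
t=10: S=10, d=0, jump=0, S_11=10
t=11: S=10, d=5, jump=4, S_12=14
t=12: S=14, d=6, jump=2, S_13=16
t=13: S=16, d=2, jump=0, S_14=16
t=14: S=16, d=5, jump=4, S_15=20
t=15: S=20, d=1, jump=-1, S_16=19
t=16: S=19, d=5, jump=4, S_17=23


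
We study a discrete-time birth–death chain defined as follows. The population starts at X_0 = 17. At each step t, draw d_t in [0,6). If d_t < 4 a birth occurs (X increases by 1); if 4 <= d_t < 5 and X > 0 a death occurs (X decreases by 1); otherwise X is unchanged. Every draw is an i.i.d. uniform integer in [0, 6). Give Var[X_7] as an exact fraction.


X can drop by at most 1 per step and X_0 = 17 > T = 7, so X_t >= 17 − t >= 10 > 0 for every t <= 7: the floor at 0 (the 'and X > 0' condition) never binds. Hence X_7 = X_0 + Σ_{t<7} Y_t with i.i.d. increments Y_t = y(d_t) ∈ {+1, −1, 0}.
Outcome values over d=0..5: [1, 1, 1, 1, -1, 0]
Σy = 3, Σy² = 5, M = 6
μ = 3/6 = 1/2,  σ² = 5/6 − (1/2)² = 7/12
Independent increments: Var[X_7] = 7·σ² = 7·(7/12) = 49/12

49/12


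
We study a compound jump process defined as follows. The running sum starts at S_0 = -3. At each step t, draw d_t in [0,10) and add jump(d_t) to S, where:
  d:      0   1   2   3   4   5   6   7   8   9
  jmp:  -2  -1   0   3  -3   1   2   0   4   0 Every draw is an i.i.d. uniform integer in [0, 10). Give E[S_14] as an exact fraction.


13/5

Outcome values over d=0..9: [-2, -1, 0, 3, -3, 1, 2, 0, 4, 0]
Σy = 4, Σy² = 44, M = 10
μ = 4/10 = 2/5,  σ² = 44/10 − (2/5)² = 106/25
E[S_14] = -3 + 14·(2/5) = 13/5


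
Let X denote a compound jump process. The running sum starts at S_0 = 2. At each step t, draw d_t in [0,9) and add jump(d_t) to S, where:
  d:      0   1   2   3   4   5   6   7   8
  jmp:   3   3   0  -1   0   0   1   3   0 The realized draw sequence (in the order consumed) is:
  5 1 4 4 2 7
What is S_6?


t=0: S=2, d=5, jump=0, S_1=2
t=1: S=2, d=1, jump=3, S_2=5
t=2: S=5, d=4, jump=0, S_3=5
t=3: S=5, d=4, jump=0, S_4=5
t=4: S=5, d=2, jump=0, S_5=5
t=5: S=5, d=7, jump=3, S_6=8

8


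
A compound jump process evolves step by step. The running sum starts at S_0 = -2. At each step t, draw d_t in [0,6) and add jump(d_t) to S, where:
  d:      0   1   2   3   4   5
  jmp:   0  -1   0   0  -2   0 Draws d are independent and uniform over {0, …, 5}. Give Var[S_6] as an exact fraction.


Outcome values over d=0..5: [0, -1, 0, 0, -2, 0]
Σy = -3, Σy² = 5, M = 6
μ = -3/6 = -1/2,  σ² = 5/6 − (-1/2)² = 7/12
Independent increments: Var[S_6] = 6·σ² = 6·(7/12) = 7/2

7/2


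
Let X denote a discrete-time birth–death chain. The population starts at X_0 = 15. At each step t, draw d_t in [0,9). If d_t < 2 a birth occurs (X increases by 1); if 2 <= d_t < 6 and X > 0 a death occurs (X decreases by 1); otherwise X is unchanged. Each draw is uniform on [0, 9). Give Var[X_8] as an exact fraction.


X can drop by at most 1 per step and X_0 = 15 > T = 8, so X_t >= 15 − t >= 7 > 0 for every t <= 8: the floor at 0 (the 'and X > 0' condition) never binds. Hence X_8 = X_0 + Σ_{t<8} Y_t with i.i.d. increments Y_t = y(d_t) ∈ {+1, −1, 0}.
Outcome values over d=0..8: [1, 1, -1, -1, -1, -1, 0, 0, 0]
Σy = -2, Σy² = 6, M = 9
μ = -2/9 = -2/9,  σ² = 6/9 − (-2/9)² = 50/81
Independent increments: Var[X_8] = 8·σ² = 8·(50/81) = 400/81

400/81


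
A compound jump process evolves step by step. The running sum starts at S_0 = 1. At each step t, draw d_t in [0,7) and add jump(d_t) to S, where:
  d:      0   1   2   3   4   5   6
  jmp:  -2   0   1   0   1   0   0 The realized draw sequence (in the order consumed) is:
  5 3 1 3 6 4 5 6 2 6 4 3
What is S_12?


4

t=0: S=1, d=5, jump=0, S_1=1
t=1: S=1, d=3, jump=0, S_2=1
t=2: S=1, d=1, jump=0, S_3=1
t=3: S=1, d=3, jump=0, S_4=1
t=4: S=1, d=6, jump=0, S_5=1
t=5: S=1, d=4, jump=1, S_6=2
t=6: S=2, d=5, jump=0, S_7=2
t=7: S=2, d=6, jump=0, S_8=2
t=8: S=2, d=2, jump=1, S_9=3
t=9: S=3, d=6, jump=0, S_10=3
t=10: S=3, d=4, jump=1, S_11=4
t=11: S=4, d=3, jump=0, S_12=4


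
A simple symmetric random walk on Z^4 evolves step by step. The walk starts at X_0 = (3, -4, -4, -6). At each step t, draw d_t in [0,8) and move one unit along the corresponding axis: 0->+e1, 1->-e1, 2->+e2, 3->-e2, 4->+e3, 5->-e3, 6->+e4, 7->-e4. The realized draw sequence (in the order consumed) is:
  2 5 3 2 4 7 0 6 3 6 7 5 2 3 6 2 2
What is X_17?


t=0: X=(3, -4, -4, -6), d=2 → +e2, X_1=(3, -3, -4, -6)
t=1: X=(3, -3, -4, -6), d=5 → -e3, X_2=(3, -3, -5, -6)
t=2: X=(3, -3, -5, -6), d=3 → -e2, X_3=(3, -4, -5, -6)
t=3: X=(3, -4, -5, -6), d=2 → +e2, X_4=(3, -3, -5, -6)
t=4: X=(3, -3, -5, -6), d=4 → +e3, X_5=(3, -3, -4, -6)
t=5: X=(3, -3, -4, -6), d=7 → -e4, X_6=(3, -3, -4, -7)
t=6: X=(3, -3, -4, -7), d=0 → +e1, X_7=(4, -3, -4, -7)
t=7: X=(4, -3, -4, -7), d=6 → +e4, X_8=(4, -3, -4, -6)
t=8: X=(4, -3, -4, -6), d=3 → -e2, X_9=(4, -4, -4, -6)
t=9: X=(4, -4, -4, -6), d=6 → +e4, X_10=(4, -4, -4, -5)
t=10: X=(4, -4, -4, -5), d=7 → -e4, X_11=(4, -4, -4, -6)
t=11: X=(4, -4, -4, -6), d=5 → -e3, X_12=(4, -4, -5, -6)
t=12: X=(4, -4, -5, -6), d=2 → +e2, X_13=(4, -3, -5, -6)
t=13: X=(4, -3, -5, -6), d=3 → -e2, X_14=(4, -4, -5, -6)
t=14: X=(4, -4, -5, -6), d=6 → +e4, X_15=(4, -4, -5, -5)
t=15: X=(4, -4, -5, -5), d=2 → +e2, X_16=(4, -3, -5, -5)
t=16: X=(4, -3, -5, -5), d=2 → +e2, X_17=(4, -2, -5, -5)

(4, -2, -5, -5)


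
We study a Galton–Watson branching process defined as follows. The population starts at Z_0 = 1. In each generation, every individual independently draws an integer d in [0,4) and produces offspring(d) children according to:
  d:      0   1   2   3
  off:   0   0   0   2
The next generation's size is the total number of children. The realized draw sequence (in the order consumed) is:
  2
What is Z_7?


gen 0: Z_0=1, draws=[2], offspring=[0], Z_1=0
gen 1: Z_1=0, draws=[], offspring=[], Z_2=0
gen 2: Z_2=0, draws=[], offspring=[], Z_3=0
gen 3: Z_3=0, draws=[], offspring=[], Z_4=0
gen 4: Z_4=0, draws=[], offspring=[], Z_5=0
gen 5: Z_5=0, draws=[], offspring=[], Z_6=0
gen 6: Z_6=0, draws=[], offspring=[], Z_7=0

0


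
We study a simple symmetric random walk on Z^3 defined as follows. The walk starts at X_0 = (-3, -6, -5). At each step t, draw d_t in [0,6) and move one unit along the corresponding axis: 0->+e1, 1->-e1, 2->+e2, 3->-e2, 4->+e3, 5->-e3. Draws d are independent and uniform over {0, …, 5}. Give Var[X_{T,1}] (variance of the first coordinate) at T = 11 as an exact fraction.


Outcome values over d=0..5: [1, -1, 0, 0, 0, 0]
Σy = 0, Σy² = 2, M = 6
μ = 0/6 = 0,  σ² = 2/6 − (0)² = 1/3
Independent increments: Var[X_11] = 11·σ² = 11·(1/3) = 11/3

11/3


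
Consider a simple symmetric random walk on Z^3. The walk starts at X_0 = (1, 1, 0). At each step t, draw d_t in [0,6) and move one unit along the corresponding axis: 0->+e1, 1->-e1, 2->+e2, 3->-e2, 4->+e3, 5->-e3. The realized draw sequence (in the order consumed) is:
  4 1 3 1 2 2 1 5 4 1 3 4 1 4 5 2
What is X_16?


(-4, 2, 2)

t=0: X=(1, 1, 0), d=4 → +e3, X_1=(1, 1, 1)
t=1: X=(1, 1, 1), d=1 → -e1, X_2=(0, 1, 1)
t=2: X=(0, 1, 1), d=3 → -e2, X_3=(0, 0, 1)
t=3: X=(0, 0, 1), d=1 → -e1, X_4=(-1, 0, 1)
t=4: X=(-1, 0, 1), d=2 → +e2, X_5=(-1, 1, 1)
t=5: X=(-1, 1, 1), d=2 → +e2, X_6=(-1, 2, 1)
t=6: X=(-1, 2, 1), d=1 → -e1, X_7=(-2, 2, 1)
t=7: X=(-2, 2, 1), d=5 → -e3, X_8=(-2, 2, 0)
t=8: X=(-2, 2, 0), d=4 → +e3, X_9=(-2, 2, 1)
t=9: X=(-2, 2, 1), d=1 → -e1, X_10=(-3, 2, 1)
t=10: X=(-3, 2, 1), d=3 → -e2, X_11=(-3, 1, 1)
t=11: X=(-3, 1, 1), d=4 → +e3, X_12=(-3, 1, 2)
t=12: X=(-3, 1, 2), d=1 → -e1, X_13=(-4, 1, 2)
t=13: X=(-4, 1, 2), d=4 → +e3, X_14=(-4, 1, 3)
t=14: X=(-4, 1, 3), d=5 → -e3, X_15=(-4, 1, 2)
t=15: X=(-4, 1, 2), d=2 → +e2, X_16=(-4, 2, 2)


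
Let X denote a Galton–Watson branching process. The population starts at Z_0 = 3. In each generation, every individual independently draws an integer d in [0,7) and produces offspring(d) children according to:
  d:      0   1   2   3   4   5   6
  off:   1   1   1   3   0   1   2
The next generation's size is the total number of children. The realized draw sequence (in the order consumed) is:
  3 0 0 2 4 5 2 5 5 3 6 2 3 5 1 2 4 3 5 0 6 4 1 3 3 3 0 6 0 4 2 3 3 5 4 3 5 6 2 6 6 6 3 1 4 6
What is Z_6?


27

gen 0: Z_0=3, draws=[3, 0, 0], offspring=[3, 1, 1], Z_1=5
gen 1: Z_1=5, draws=[2, 4, 5, 2, 5], offspring=[1, 0, 1, 1, 1], Z_2=4
gen 2: Z_2=4, draws=[5, 3, 6, 2], offspring=[1, 3, 2, 1], Z_3=7
gen 3: Z_3=7, draws=[3, 5, 1, 2, 4, 3, 5], offspring=[3, 1, 1, 1, 0, 3, 1], Z_4=10
gen 4: Z_4=10, draws=[0, 6, 4, 1, 3, 3, 3, 0, 6, 0], offspring=[1, 2, 0, 1, 3, 3, 3, 1, 2, 1], Z_5=17
gen 5: Z_5=17, draws=[4, 2, 3, 3, 5, 4, 3, 5, 6, 2, 6, 6, 6, 3, 1, 4, 6], offspring=[0, 1, 3, 3, 1, 0, 3, 1, 2, 1, 2, 2, 2, 3, 1, 0, 2], Z_6=27


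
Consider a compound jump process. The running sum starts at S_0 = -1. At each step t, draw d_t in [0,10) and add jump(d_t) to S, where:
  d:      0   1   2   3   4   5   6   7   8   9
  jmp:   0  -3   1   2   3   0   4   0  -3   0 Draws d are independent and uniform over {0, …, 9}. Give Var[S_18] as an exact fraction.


2088/25

Outcome values over d=0..9: [0, -3, 1, 2, 3, 0, 4, 0, -3, 0]
Σy = 4, Σy² = 48, M = 10
μ = 4/10 = 2/5,  σ² = 48/10 − (2/5)² = 116/25
Independent increments: Var[S_18] = 18·σ² = 18·(116/25) = 2088/25


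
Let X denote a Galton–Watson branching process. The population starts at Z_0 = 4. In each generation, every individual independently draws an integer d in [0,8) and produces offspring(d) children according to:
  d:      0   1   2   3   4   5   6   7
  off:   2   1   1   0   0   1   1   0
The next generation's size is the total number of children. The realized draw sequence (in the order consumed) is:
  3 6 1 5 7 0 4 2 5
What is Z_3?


gen 0: Z_0=4, draws=[3, 6, 1, 5], offspring=[0, 1, 1, 1], Z_1=3
gen 1: Z_1=3, draws=[7, 0, 4], offspring=[0, 2, 0], Z_2=2
gen 2: Z_2=2, draws=[2, 5], offspring=[1, 1], Z_3=2

2


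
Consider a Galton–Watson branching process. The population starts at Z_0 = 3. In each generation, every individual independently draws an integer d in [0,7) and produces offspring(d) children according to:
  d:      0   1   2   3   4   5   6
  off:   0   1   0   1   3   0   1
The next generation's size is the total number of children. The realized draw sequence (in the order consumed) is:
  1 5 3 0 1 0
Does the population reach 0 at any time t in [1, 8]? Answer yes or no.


gen 0: Z_0=3, draws=[1, 5, 3], offspring=[1, 0, 1], Z_1=2
gen 1: Z_1=2, draws=[0, 1], offspring=[0, 1], Z_2=1
gen 2: Z_2=1, draws=[0], offspring=[0], Z_3=0
gen 3: Z_3=0, draws=[], offspring=[], Z_4=0
gen 4: Z_4=0, draws=[], offspring=[], Z_5=0
gen 5: Z_5=0, draws=[], offspring=[], Z_6=0
gen 6: Z_6=0, draws=[], offspring=[], Z_7=0
gen 7: Z_7=0, draws=[], offspring=[], Z_8=0

yes


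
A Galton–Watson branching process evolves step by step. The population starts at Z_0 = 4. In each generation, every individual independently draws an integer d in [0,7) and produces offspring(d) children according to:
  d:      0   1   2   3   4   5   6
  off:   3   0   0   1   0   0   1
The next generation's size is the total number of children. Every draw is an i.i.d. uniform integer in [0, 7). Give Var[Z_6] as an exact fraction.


33157800000/13841287201

Outcome values over d=0..6: [3, 0, 0, 1, 0, 0, 1]
Σy = 5, Σy² = 11, M = 7
μ = 5/7 = 5/7,  σ² = 11/7 − (5/7)² = 52/49
V_0 = 0, E_0 = 4
V_1 = 52/49·E_0 + (5/7)²·V_0 = 208/49;  E_1 = 20/7
V_2 = 52/49·E_1 + (5/7)²·V_1 = 12480/2401;  E_2 = 100/49
V_3 = 52/49·E_2 + (5/7)²·V_2 = 566800/117649;  E_3 = 500/343
V_4 = 52/49·E_3 + (5/7)²·V_3 = 23088000/5764801;  E_4 = 2500/2401
V_5 = 52/49·E_4 + (5/7)²·V_4 = 889330000/282475249;  E_5 = 12500/16807
V_6 = 52/49·E_5 + (5/7)²·V_5 = 33157800000/13841287201;  E_6 = 62500/117649


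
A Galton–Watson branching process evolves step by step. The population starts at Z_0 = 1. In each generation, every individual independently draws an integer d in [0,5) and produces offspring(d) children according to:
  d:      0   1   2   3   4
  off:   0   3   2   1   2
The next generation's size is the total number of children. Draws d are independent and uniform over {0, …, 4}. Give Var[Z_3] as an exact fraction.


Outcome values over d=0..4: [0, 3, 2, 1, 2]
Σy = 8, Σy² = 18, M = 5
μ = 8/5 = 8/5,  σ² = 18/5 − (8/5)² = 26/25
V_0 = 0, E_0 = 1
V_1 = 26/25·E_0 + (8/5)²·V_0 = 26/25;  E_1 = 8/5
V_2 = 26/25·E_1 + (8/5)²·V_1 = 2704/625;  E_2 = 64/25
V_3 = 26/25·E_2 + (8/5)²·V_2 = 214656/15625;  E_3 = 512/125

214656/15625


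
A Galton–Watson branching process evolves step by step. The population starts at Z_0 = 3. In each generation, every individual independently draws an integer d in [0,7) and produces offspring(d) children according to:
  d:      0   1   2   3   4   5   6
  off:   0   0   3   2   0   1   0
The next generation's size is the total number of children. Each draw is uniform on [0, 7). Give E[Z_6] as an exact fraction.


139968/117649

Outcome values over d=0..6: [0, 0, 3, 2, 0, 1, 0]
Σy = 6, Σy² = 14, M = 7
μ = 6/7 = 6/7,  σ² = 14/7 − (6/7)² = 62/49
E[Z_0] = 3
E[Z_1] = 6/7·E[Z_0] = 18/7
E[Z_2] = 6/7·E[Z_1] = 108/49
E[Z_3] = 6/7·E[Z_2] = 648/343
E[Z_4] = 6/7·E[Z_3] = 3888/2401
E[Z_5] = 6/7·E[Z_4] = 23328/16807
E[Z_6] = 6/7·E[Z_5] = 139968/117649


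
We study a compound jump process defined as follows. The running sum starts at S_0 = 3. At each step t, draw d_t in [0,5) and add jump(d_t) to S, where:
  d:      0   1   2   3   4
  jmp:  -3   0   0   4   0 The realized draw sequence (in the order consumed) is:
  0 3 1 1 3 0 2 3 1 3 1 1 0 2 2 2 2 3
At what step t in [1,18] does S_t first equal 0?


t=0: S=3, d=0, jump=-3, S_1=0
t=1: S=0, d=3, jump=4, S_2=4
t=2: S=4, d=1, jump=0, S_3=4
t=3: S=4, d=1, jump=0, S_4=4
t=4: S=4, d=3, jump=4, S_5=8
t=5: S=8, d=0, jump=-3, S_6=5
t=6: S=5, d=2, jump=0, S_7=5
t=7: S=5, d=3, jump=4, S_8=9
t=8: S=9, d=1, jump=0, S_9=9
t=9: S=9, d=3, jump=4, S_10=13
t=10: S=13, d=1, jump=0, S_11=13
t=11: S=13, d=1, jump=0, S_12=13
t=12: S=13, d=0, jump=-3, S_13=10
t=13: S=10, d=2, jump=0, S_14=10
t=14: S=10, d=2, jump=0, S_15=10
t=15: S=10, d=2, jump=0, S_16=10
t=16: S=10, d=2, jump=0, S_17=10
t=17: S=10, d=3, jump=4, S_18=14

1


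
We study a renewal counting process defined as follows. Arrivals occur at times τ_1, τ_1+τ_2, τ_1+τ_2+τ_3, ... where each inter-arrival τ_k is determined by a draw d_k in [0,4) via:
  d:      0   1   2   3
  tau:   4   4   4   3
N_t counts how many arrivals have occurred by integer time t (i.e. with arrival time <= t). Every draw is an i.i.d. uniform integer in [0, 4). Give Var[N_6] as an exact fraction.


15/256

Inter-arrival values over d=0..3: [4, 4, 4, 3]
Each d has probability 1/4, so the pmf of τ is: f(3) = 1/4, f(4) = 3/4
Let p_n(j) = P(N_n = j), with p_0 = [1]. Condition on τ_1: p_n(0) = P(τ > n), and for j >= 1, p_n(j) = Σ_{k<=n} f(k)·p_{n−k}(j−1)
p_1 = [1]  (j = 0)
p_2 = [1]  (j = 0)
p_3 = [3/4, 1/4]  (j = 0..1)
p_4 = [0, 1]  (j = 0..1)
p_5 = [0, 1]  (j = 0..1)
p_6 = [0, 15/16, 1/16]  (j = 0..2)
E[N_6] = Σ j·p_6(j) = 17/16;  E[N_6²] = Σ j²·p_6(j) = 19/16
Var[N_6] = 19/16 − (17/16)² = 15/256


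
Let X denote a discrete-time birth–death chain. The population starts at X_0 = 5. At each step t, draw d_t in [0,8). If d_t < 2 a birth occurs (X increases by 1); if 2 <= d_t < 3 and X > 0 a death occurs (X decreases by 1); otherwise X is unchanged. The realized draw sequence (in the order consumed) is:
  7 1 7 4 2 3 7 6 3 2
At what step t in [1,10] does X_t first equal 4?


10

t=0: X=5, d=7 → hold, X_1=5
t=1: X=5, d=1 → birth, X_2=6
t=2: X=6, d=7 → hold, X_3=6
t=3: X=6, d=4 → hold, X_4=6
t=4: X=6, d=2 → death, X_5=5
t=5: X=5, d=3 → hold, X_6=5
t=6: X=5, d=7 → hold, X_7=5
t=7: X=5, d=6 → hold, X_8=5
t=8: X=5, d=3 → hold, X_9=5
t=9: X=5, d=2 → death, X_10=4


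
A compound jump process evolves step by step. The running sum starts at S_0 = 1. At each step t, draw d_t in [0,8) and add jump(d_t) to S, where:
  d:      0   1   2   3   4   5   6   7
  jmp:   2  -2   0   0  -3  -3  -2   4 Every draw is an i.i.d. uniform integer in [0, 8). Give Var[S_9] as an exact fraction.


99/2

Outcome values over d=0..7: [2, -2, 0, 0, -3, -3, -2, 4]
Σy = -4, Σy² = 46, M = 8
μ = -4/8 = -1/2,  σ² = 46/8 − (-1/2)² = 11/2
Independent increments: Var[S_9] = 9·σ² = 9·(11/2) = 99/2


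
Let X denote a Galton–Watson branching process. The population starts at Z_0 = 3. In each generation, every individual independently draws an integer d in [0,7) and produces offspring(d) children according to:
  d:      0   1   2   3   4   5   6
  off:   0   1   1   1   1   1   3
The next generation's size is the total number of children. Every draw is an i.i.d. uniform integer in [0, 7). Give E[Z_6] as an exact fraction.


Outcome values over d=0..6: [0, 1, 1, 1, 1, 1, 3]
Σy = 8, Σy² = 14, M = 7
μ = 8/7 = 8/7,  σ² = 14/7 − (8/7)² = 34/49
E[Z_0] = 3
E[Z_1] = 8/7·E[Z_0] = 24/7
E[Z_2] = 8/7·E[Z_1] = 192/49
E[Z_3] = 8/7·E[Z_2] = 1536/343
E[Z_4] = 8/7·E[Z_3] = 12288/2401
E[Z_5] = 8/7·E[Z_4] = 98304/16807
E[Z_6] = 8/7·E[Z_5] = 786432/117649

786432/117649


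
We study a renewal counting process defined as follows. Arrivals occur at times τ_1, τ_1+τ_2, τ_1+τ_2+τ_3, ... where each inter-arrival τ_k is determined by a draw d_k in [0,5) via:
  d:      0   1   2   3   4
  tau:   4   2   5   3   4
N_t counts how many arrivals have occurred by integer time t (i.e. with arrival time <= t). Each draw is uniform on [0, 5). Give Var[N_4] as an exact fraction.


134/625

Inter-arrival values over d=0..4: [4, 2, 5, 3, 4]
Each d has probability 1/5, so the pmf of τ is: f(2) = 1/5, f(3) = 1/5, f(4) = 2/5, f(5) = 1/5
Let p_n(j) = P(N_n = j), with p_0 = [1]. Condition on τ_1: p_n(0) = P(τ > n), and for j >= 1, p_n(j) = Σ_{k<=n} f(k)·p_{n−k}(j−1)
p_1 = [1]  (j = 0)
p_2 = [4/5, 1/5]  (j = 0..1)
p_3 = [3/5, 2/5]  (j = 0..1)
p_4 = [1/5, 19/25, 1/25]  (j = 0..2)
E[N_4] = Σ j·p_4(j) = 21/25;  E[N_4²] = Σ j²·p_4(j) = 23/25
Var[N_4] = 23/25 − (21/25)² = 134/625


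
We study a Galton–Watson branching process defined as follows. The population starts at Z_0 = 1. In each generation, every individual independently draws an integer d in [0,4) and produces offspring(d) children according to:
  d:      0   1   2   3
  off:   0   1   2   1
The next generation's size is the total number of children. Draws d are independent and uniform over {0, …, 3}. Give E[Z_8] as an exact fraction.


Outcome values over d=0..3: [0, 1, 2, 1]
Σy = 4, Σy² = 6, M = 4
μ = 4/4 = 1,  σ² = 6/4 − (1)² = 1/2
E[Z_0] = 1
E[Z_1] = 1·E[Z_0] = 1
E[Z_2] = 1·E[Z_1] = 1
E[Z_3] = 1·E[Z_2] = 1
E[Z_4] = 1·E[Z_3] = 1
E[Z_5] = 1·E[Z_4] = 1
E[Z_6] = 1·E[Z_5] = 1
E[Z_7] = 1·E[Z_6] = 1
E[Z_8] = 1·E[Z_7] = 1

1


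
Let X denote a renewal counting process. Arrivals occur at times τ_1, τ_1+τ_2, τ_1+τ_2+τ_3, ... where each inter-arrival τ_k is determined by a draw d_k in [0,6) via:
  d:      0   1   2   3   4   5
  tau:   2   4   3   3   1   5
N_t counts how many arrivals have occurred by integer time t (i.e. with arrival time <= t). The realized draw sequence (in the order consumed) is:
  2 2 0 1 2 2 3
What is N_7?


2

draw d_1=2: τ_1=3, arrival time A_1=3
draw d_2=2: τ_2=3, arrival time A_2=6
draw d_3=0: τ_3=2, arrival time A_3=8
draw d_4=1: τ_4=4, arrival time A_4=12
draw d_5=2: τ_5=3, arrival time A_5=15
draw d_6=2: τ_6=3, arrival time A_6=18
draw d_7=3: τ_7=3, arrival time A_7=21
N_t over t=0..7: 0:0 1:0 2:0 3:1 4:1 5:1 6:2 7:2


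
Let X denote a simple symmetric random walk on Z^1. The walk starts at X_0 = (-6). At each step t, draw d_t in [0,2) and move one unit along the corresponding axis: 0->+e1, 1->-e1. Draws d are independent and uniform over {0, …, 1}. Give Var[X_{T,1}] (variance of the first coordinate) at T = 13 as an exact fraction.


Outcome values over d=0..1: [1, -1]
Σy = 0, Σy² = 2, M = 2
μ = 0/2 = 0,  σ² = 2/2 − (0)² = 1
Independent increments: Var[X_13] = 13·σ² = 13·(1) = 13

13


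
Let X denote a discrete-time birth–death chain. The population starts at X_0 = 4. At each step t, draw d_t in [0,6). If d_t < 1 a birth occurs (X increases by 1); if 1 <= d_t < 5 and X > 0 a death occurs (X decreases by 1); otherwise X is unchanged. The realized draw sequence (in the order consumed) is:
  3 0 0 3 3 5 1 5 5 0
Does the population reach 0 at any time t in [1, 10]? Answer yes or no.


t=0: X=4, d=3 → death, X_1=3
t=1: X=3, d=0 → birth, X_2=4
t=2: X=4, d=0 → birth, X_3=5
t=3: X=5, d=3 → death, X_4=4
t=4: X=4, d=3 → death, X_5=3
t=5: X=3, d=5 → hold, X_6=3
t=6: X=3, d=1 → death, X_7=2
t=7: X=2, d=5 → hold, X_8=2
t=8: X=2, d=5 → hold, X_9=2
t=9: X=2, d=0 → birth, X_10=3

no


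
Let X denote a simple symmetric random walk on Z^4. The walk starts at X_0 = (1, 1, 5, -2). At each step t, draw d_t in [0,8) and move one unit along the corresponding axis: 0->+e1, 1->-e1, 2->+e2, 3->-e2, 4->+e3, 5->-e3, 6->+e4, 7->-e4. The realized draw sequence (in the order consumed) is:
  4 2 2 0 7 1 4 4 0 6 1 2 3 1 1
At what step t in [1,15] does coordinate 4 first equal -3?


5

t=0: X=(1, 1, 5, -2), d=4 → +e3, X_1=(1, 1, 6, -2)
t=1: X=(1, 1, 6, -2), d=2 → +e2, X_2=(1, 2, 6, -2)
t=2: X=(1, 2, 6, -2), d=2 → +e2, X_3=(1, 3, 6, -2)
t=3: X=(1, 3, 6, -2), d=0 → +e1, X_4=(2, 3, 6, -2)
t=4: X=(2, 3, 6, -2), d=7 → -e4, X_5=(2, 3, 6, -3)
t=5: X=(2, 3, 6, -3), d=1 → -e1, X_6=(1, 3, 6, -3)
t=6: X=(1, 3, 6, -3), d=4 → +e3, X_7=(1, 3, 7, -3)
t=7: X=(1, 3, 7, -3), d=4 → +e3, X_8=(1, 3, 8, -3)
t=8: X=(1, 3, 8, -3), d=0 → +e1, X_9=(2, 3, 8, -3)
t=9: X=(2, 3, 8, -3), d=6 → +e4, X_10=(2, 3, 8, -2)
t=10: X=(2, 3, 8, -2), d=1 → -e1, X_11=(1, 3, 8, -2)
t=11: X=(1, 3, 8, -2), d=2 → +e2, X_12=(1, 4, 8, -2)
t=12: X=(1, 4, 8, -2), d=3 → -e2, X_13=(1, 3, 8, -2)
t=13: X=(1, 3, 8, -2), d=1 → -e1, X_14=(0, 3, 8, -2)
t=14: X=(0, 3, 8, -2), d=1 → -e1, X_15=(-1, 3, 8, -2)
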